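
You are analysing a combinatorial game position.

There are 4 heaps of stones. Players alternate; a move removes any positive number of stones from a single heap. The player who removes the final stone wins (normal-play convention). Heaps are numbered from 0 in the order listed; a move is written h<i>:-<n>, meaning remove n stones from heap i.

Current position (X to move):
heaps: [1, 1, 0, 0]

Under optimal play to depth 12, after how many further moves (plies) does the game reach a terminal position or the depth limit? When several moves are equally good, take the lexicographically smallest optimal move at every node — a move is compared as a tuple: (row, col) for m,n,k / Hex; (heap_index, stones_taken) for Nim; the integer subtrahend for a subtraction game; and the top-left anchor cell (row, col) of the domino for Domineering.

p1 X@[(1,1,0,0)]: h0:-1[(0,1,0,0)]-1* h1:-1[(1,0,0,0)]-1
p2 O@[(0,1,0,0)]: h1:-1[(0,0,0,0)]+1*
p3 X@[(0,0,0,0)] terminal -1; root [(1,1,0,0)] d12

PV length from [(1,1,0,0)]: 2 plies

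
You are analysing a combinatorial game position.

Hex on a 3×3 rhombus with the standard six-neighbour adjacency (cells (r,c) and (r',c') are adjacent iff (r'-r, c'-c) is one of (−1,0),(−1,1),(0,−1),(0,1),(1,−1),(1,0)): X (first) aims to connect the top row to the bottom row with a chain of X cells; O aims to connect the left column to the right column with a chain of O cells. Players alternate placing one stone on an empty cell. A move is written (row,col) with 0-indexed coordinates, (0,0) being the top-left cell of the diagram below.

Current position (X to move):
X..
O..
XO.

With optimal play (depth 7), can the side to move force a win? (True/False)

X winning at [X../O../XO.]: True

ply 1, X at X../O../XO. | (0,1)=-1→XX./O../XO.; (0,2)=-1→X.X/O../XO.; (1,1)=+1→X../OX./XO.*; (1,2)=-1→X../O.X/XO.; (2,2)=-1→X../O../XOX
ply 2, O at X../OX./XO. | (0,1)=-1→XO./OX./XO.*; (0,2)=-1→X.O/OX./XO.; (1,2)=-1→X../OXO/XO.; (2,2)=-1→X../OX./XOO
ply 3, X at XO./OX./XO. | (0,2)=+1→XOX/OX./XO.*; (1,2)=-1→XO./OXX/XO.; (2,2)=-1→XO./OX./XOX
ply 4: XOX/OX./XO. is terminal -1 (O); from X../O../XO. depth 7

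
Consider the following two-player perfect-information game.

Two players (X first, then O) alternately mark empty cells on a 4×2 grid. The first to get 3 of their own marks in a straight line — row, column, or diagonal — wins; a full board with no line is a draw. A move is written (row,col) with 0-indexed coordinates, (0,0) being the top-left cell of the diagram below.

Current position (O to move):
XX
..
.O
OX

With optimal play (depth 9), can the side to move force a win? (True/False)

O winning at [XX/../.O/OX]: False

p1 O@[XX/../.O/OX]: (1,0)[XX/O./.O/OX]+0* (1,1)[XX/.O/.O/OX]+0 (2,0)[XX/../OO/OX]+0
p2 X@[XX/O./.O/OX]: (1,1)[XX/OX/.O/OX]-1 (2,0)[XX/O./XO/OX]+0*
p3 O@[XX/O./XO/OX]: (1,1)[XX/OO/XO/OX]+0*
p4 X@[XX/OO/XO/OX] terminal +0; root [XX/../.O/OX] d9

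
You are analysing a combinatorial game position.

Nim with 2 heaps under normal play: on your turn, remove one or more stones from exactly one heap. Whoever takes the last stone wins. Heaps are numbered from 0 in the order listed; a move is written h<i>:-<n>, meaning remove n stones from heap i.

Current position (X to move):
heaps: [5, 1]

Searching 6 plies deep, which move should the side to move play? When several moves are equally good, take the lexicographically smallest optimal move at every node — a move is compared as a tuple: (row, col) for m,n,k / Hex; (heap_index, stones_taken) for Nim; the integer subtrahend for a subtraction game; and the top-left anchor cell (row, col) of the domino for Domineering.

ply 1, X at (5,1) | h0:-1=-1→(4,1); h0:-2=-1→(3,1); h0:-3=-1→(2,1); h0:-4=+1→(1,1)*; h0:-5=-1→(0,1); h1:-1=-1→(5,0)
ply 2, O at (1,1) | h0:-1=-1→(0,1)*; h1:-1=-1→(1,0)
ply 3, X at (0,1) | h1:-1=+1→(0,0)*
ply 4: (0,0) is terminal -1 (O); from (5,1) depth 6

X's best at [(5,1)]: h0:-4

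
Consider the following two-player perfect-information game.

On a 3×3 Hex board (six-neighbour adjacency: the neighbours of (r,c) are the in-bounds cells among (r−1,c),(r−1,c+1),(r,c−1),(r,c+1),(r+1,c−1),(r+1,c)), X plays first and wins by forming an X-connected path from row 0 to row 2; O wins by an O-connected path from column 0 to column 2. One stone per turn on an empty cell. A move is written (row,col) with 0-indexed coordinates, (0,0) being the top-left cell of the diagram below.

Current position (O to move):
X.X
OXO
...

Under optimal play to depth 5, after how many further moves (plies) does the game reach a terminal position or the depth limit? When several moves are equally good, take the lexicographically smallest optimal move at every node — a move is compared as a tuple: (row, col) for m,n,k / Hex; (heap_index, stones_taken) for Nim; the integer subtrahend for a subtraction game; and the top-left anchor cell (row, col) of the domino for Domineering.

PV length from [X.X/OXO/...]: 2 plies

ply 1, O at X.X/OXO/... | (0,1)=-1→XOX/OXO/...*; (2,0)=-1→X.X/OXO/O..; (2,1)=-1→X.X/OXO/.O.; (2,2)=-1→X.X/OXO/..O
ply 2, X at XOX/OXO/... | (2,0)=+1→XOX/OXO/X..*; (2,1)=+1→XOX/OXO/.X.; (2,2)=+1→XOX/OXO/..X
ply 3: XOX/OXO/X.. is terminal -1 (O); from X.X/OXO/... depth 5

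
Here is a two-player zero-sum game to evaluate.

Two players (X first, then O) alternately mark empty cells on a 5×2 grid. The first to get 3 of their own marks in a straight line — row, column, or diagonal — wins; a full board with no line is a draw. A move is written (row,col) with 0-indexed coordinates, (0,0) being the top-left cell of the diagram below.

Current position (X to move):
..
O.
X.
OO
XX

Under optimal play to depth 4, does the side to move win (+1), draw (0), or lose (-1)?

[../O./X./OO/XX] X move#1: (0,0):+0/X./O./X./OO/XX*, (0,1):+0/.X/O./X./OO/XX, (1,1):+0/../OX/X./OO/XX, (2,1):+0/../O./XX/OO/XX
[X./O./X./OO/XX] O move#2: (0,1):+0/XO/O./X./OO/XX*, (1,1):+0/X./OO/X./OO/XX, (2,1):+0/X./O./XO/OO/XX
[XO/O./X./OO/XX] X move#3: (1,1):+0/XO/OX/X./OO/XX*, (2,1):+0/XO/O./XX/OO/XX
[XO/OX/X./OO/XX] O move#4: (2,1):+0/XO/OX/XO/OO/XX*
[XO/OX/XO/OO/XX] end (terminal +0, X#5); searched ../O./X./OO/XX to 4

value(../O./X./OO/XX, X) = 0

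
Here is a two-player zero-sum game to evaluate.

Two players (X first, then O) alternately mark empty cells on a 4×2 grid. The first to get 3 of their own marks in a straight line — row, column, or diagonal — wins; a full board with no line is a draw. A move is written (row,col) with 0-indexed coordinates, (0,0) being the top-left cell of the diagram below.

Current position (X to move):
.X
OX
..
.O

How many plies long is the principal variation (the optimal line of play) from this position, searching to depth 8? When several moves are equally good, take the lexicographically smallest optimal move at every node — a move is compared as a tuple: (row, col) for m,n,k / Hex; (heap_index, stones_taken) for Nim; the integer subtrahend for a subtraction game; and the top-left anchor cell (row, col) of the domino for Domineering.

p1 X@[.X/OX/../.O]: (0,0)[XX/OX/../.O]+0 (2,0)[.X/OX/X./.O]+0 (2,1)[.X/OX/.X/.O]+1* (3,0)[.X/OX/../XO]+0
p2 O@[.X/OX/.X/.O] terminal -1; root [.X/OX/../.O] d8

PV length from [.X/OX/../.O]: 1 ply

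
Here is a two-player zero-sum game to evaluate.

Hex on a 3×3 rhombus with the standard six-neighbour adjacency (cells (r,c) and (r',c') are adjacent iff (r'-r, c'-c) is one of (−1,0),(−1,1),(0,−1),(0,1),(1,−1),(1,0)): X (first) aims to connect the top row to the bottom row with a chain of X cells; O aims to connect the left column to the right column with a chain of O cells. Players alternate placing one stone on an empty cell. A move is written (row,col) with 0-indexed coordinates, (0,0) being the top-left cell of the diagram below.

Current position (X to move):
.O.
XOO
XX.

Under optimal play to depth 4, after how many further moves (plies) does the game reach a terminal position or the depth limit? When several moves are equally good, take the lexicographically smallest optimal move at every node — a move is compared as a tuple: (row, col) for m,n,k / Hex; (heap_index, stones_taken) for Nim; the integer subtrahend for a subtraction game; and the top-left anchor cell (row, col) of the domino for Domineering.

ply 1, X at .O./XOO/XX. | (0,0)=+1→XO./XOO/XX.*; (0,2)=-1→.OX/XOO/XX.; (2,2)=-1→.O./XOO/XXX
ply 2: XO./XOO/XX. is terminal -1 (O); from .O./XOO/XX. depth 4

PV length from [.O./XOO/XX.]: 1 ply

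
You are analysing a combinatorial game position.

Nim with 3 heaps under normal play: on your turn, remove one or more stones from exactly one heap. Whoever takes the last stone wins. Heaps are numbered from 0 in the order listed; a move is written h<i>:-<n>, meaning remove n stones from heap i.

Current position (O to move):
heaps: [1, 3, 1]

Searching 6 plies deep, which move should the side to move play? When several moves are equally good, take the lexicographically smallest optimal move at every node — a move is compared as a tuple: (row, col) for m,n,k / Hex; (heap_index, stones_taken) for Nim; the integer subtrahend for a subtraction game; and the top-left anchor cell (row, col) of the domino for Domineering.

p1 O@[(1,3,1)]: h0:-1[(0,3,1)]-1 h1:-1[(1,2,1)]-1 h1:-2[(1,1,1)]-1 h1:-3[(1,0,1)]+1* h2:-1[(1,3,0)]-1
p2 X@[(1,0,1)]: h0:-1[(0,0,1)]-1* h2:-1[(1,0,0)]-1
p3 O@[(0,0,1)]: h2:-1[(0,0,0)]+1*
p4 X@[(0,0,0)] terminal -1; root [(1,3,1)] d6

O's best at [(1,3,1)]: h1:-3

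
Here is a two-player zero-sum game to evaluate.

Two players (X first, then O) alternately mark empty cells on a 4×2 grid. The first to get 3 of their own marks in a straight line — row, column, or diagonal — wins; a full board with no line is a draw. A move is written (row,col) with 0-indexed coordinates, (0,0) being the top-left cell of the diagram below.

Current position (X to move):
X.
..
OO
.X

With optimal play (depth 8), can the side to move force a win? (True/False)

[X./../OO/.X] X move#1: (0,1):+0/XX/../OO/.X*, (1,0):+0/X./X./OO/.X, (1,1):+0/X./.X/OO/.X, (3,0):+0/X./../OO/XX
[XX/../OO/.X] O move#2: (1,0):+0/XX/O./OO/.X*, (1,1):+0/XX/.O/OO/.X, (3,0):+0/XX/../OO/OX
[XX/O./OO/.X] X move#3: (1,1):-1/XX/OX/OO/.X, (3,0):+0/XX/O./OO/XX*
[XX/O./OO/XX] O move#4: (1,1):+0/XX/OO/OO/XX*
[XX/OO/OO/XX] end (terminal +0, X#5); searched X./../OO/.X to 8

X winning at [X./../OO/.X]: False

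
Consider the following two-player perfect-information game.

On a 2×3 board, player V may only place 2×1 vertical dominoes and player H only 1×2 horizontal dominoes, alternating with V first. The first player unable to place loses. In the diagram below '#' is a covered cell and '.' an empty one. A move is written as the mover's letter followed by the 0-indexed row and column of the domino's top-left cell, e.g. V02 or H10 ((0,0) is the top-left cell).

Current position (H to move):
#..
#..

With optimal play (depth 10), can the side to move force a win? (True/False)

[#../#..] H move#1: H01:+1/###/#..*, H11:+1/#../###
[###/#..] end (terminal -1, V#2); searched #../#.. to 10

H winning at [#../#..]: True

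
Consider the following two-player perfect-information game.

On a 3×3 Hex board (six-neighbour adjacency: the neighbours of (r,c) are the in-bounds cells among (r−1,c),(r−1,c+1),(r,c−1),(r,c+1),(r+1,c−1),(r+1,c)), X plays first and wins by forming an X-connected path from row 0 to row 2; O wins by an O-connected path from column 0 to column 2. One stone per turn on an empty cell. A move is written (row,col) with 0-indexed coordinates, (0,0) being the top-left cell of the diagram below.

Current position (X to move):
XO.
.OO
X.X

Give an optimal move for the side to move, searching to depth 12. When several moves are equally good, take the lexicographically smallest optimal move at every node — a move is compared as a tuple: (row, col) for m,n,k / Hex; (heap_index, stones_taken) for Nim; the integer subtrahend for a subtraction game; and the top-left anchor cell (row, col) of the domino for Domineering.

[XO./.OO/X.X] X move#1: (0,2):-1/XOX/.OO/X.X, (1,0):+1/XO./XOO/X.X*, (2,1):-1/XO./.OO/XXX
[XO./XOO/X.X] end (terminal -1, O#2); searched XO./.OO/X.X to 12

X's best at [XO./.OO/X.X]: (1,0)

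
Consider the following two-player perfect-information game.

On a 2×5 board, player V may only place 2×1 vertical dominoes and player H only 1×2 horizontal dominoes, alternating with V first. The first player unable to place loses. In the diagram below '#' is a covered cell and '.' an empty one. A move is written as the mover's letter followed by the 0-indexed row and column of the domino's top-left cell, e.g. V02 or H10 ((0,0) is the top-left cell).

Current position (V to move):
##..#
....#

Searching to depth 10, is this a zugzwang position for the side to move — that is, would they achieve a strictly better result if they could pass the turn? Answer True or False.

p1 V@[##..#/....#]: V02[###.#/..#.#]+1* V03[##.##/...##]-1
p2 H@[###.#/..#.#]: H10[###.#/###.#]-1*
p3 V@[###.#/###.#]: V03[#####/#####]+1*
p4 H@[#####/#####] terminal -1; root [##..#/....#] d10
pass branch (H moves first from the same position):
  | p1 H@[##..#/....#]: H02[#####/....#]+1* H10[##..#/##..#]-1 H11[##..#/.##.#]-1 H12[##..#/..###]+1
  | p2 V@[#####/....#] terminal -1; root [##..#/....#] d10
V moving scores +1; V passing scores -1

zugzwang(##..#/....#, V) = False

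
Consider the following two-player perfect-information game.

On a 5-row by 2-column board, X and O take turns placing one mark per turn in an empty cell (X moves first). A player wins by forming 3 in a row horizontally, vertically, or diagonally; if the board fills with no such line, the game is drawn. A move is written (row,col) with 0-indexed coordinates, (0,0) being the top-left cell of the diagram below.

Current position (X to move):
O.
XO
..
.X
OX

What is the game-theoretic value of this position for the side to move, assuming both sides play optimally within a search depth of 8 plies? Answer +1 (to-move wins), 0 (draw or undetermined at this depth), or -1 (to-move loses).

value(O./XO/../.X/OX, X) = +1

p1 X@[O./XO/../.X/OX]: (0,1)[OX/XO/../.X/OX]+0 (2,0)[O./XO/X./.X/OX]+1* (2,1)[O./XO/.X/.X/OX]+1 (3,0)[O./XO/../XX/OX]+1
p2 O@[O./XO/X./.X/OX]: (0,1)[OO/XO/X./.X/OX]-1* (2,1)[O./XO/XO/.X/OX]-1 (3,0)[O./XO/X./OX/OX]-1
p3 X@[OO/XO/X./.X/OX]: (2,1)[OO/XO/XX/.X/OX]+1* (3,0)[OO/XO/X./XX/OX]+1
p4 O@[OO/XO/XX/.X/OX] terminal -1; root [O./XO/../.X/OX] d8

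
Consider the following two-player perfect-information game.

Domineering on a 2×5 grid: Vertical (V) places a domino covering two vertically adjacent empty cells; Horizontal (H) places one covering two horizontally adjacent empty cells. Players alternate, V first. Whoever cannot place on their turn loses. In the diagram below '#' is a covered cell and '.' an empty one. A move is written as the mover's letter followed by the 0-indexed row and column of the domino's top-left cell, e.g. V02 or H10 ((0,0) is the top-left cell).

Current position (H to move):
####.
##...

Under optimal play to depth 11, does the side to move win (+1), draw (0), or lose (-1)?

p1 H@[####./##...]: H12[####./####.]-1 H13[####./##.##]+1*
p2 V@[####./##.##] terminal -1; root [####./##...] d11

value(####./##..., H) = +1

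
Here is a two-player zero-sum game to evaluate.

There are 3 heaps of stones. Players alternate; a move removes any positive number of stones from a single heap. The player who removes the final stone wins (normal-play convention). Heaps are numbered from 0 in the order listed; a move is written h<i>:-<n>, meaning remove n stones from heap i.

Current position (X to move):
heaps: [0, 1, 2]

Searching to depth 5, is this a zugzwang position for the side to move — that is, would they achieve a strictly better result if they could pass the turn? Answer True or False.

[(0,1,2)] X move#1: h1:-1:-1/(0,0,2), h2:-1:+1/(0,1,1)*, h2:-2:-1/(0,1,0)
[(0,1,1)] O move#2: h1:-1:-1/(0,0,1)*, h2:-1:-1/(0,1,0)
[(0,0,1)] X move#3: h2:-1:+1/(0,0,0)*
[(0,0,0)] end (terminal -1, O#4); searched (0,1,2) to 5
if X skipped the turn, O would face:
~ [(0,1,2)] O move#1: h1:-1:-1/(0,0,2), h2:-1:+1/(0,1,1)*, h2:-2:-1/(0,1,0)
~ [(0,1,1)] X move#2: h1:-1:-1/(0,0,1)*, h2:-1:-1/(0,1,0)
~ [(0,0,1)] O move#3: h2:-1:+1/(0,0,0)*
~ [(0,0,0)] end (terminal -1, X#4); searched (0,1,2) to 5
compare (X): move=+1 vs pass=-1

zugzwang((0,1,2), X) = False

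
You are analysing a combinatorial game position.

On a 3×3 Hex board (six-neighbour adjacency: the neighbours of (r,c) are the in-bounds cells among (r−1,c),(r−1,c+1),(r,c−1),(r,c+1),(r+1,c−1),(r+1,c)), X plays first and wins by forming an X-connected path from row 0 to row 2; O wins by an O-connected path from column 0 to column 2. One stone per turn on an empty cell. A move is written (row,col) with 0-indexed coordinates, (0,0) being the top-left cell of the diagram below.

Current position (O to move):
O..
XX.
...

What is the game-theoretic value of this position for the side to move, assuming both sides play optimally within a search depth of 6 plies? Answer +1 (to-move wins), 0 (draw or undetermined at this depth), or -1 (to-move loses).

p1 O@[O../XX./...]: (0,1)[OO./XX./...]-1* (0,2)[O.O/XX./...]-1 (1,2)[O../XXO/...]-1 (2,0)[O../XX./O..]-1 (2,1)[O../XX./.O.]-1 (2,2)[O../XX./..O]-1
p2 X@[OO./XX./...]: (0,2)[OOX/XX./...]+1* (1,2)[OO./XXX/...]-1 (2,0)[OO./XX./X..]-1 (2,1)[OO./XX./.X.]-1 (2,2)[OO./XX./..X]-1
p3 O@[OOX/XX./...]: (1,2)[OOX/XXO/...]-1* (2,0)[OOX/XX./O..]-1 (2,1)[OOX/XX./.O.]-1 (2,2)[OOX/XX./..O]-1
p4 X@[OOX/XXO/...]: (2,0)[OOX/XXO/X..]+1* (2,1)[OOX/XXO/.X.]+1 (2,2)[OOX/XXO/..X]+1
p5 O@[OOX/XXO/X..] terminal -1; root [O../XX./...] d6

value(O../XX./..., O) = -1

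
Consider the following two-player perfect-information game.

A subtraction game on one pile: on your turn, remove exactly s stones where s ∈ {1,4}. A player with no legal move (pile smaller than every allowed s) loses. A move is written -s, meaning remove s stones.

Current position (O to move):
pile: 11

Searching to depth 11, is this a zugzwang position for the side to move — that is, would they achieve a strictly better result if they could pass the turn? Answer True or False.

[11] O move#1: -1:+1/10*, -4:+1/7
[10] X move#2: -1:-1/9*, -4:-1/6
[9] O move#3: -1:-1/8, -4:+1/5*
[5] X move#4: -1:-1/4*, -4:-1/1
[4] O move#5: -1:-1/3, -4:+1/0*
[0] end (terminal -1, X#6); searched 11 to 11
suppose O passes — search the same position with X to move:
pass> [11] X move#1: -1:+1/10*, -4:+1/7
pass> [10] O move#2: -1:-1/9*, -4:-1/6
pass> [9] X move#3: -1:-1/8, -4:+1/5*
pass> [5] O move#4: -1:-1/4*, -4:-1/1
pass> [4] X move#5: -1:-1/3, -4:+1/0*
pass> [0] end (terminal -1, O#6); searched 11 to 11
for O: play +1, pass -1

zugzwang(11, O) = False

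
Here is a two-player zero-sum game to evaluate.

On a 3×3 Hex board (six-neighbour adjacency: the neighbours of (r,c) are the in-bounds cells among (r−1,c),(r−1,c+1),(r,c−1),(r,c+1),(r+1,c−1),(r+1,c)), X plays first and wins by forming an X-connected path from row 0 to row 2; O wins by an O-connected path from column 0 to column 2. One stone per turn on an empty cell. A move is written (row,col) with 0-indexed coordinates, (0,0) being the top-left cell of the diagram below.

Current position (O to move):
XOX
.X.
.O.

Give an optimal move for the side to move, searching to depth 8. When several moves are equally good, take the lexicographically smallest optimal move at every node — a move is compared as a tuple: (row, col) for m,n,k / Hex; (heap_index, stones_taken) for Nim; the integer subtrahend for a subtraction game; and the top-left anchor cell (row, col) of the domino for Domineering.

O's best at [XOX/.X./.O.]: (2,0)

[XOX/.X./.O.] O move#1: (1,0):-1/XOX/OX./.O., (1,2):-1/XOX/.XO/.O., (2,0):+1/XOX/.X./OO.*, (2,2):-1/XOX/.X./.OO
[XOX/.X./OO.] X move#2: (1,0):-1/XOX/XX./OO.*, (1,2):-1/XOX/.XX/OO., (2,2):-1/XOX/.X./OOX
[XOX/XX./OO.] O move#3: (1,2):+1/XOX/XXO/OO.*, (2,2):+1/XOX/XX./OOO
[XOX/XXO/OO.] end (terminal -1, X#4); searched XOX/.X./.O. to 8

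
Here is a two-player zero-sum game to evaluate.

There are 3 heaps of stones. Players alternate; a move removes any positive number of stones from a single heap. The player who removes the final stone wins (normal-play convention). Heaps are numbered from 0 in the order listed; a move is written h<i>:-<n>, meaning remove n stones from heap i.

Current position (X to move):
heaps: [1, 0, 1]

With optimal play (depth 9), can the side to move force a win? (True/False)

ply 1, X at (1,0,1) | h0:-1=-1→(0,0,1)*; h2:-1=-1→(1,0,0)
ply 2, O at (0,0,1) | h2:-1=+1→(0,0,0)*
ply 3: (0,0,0) is terminal -1 (X); from (1,0,1) depth 9

X winning at [(1,0,1)]: False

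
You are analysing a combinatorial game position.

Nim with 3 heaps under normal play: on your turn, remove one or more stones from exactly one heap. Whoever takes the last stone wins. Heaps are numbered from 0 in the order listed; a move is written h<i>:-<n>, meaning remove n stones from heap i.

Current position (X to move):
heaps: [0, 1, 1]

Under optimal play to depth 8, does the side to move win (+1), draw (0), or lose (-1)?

ply 1, X at (0,1,1) | h1:-1=-1→(0,0,1)*; h2:-1=-1→(0,1,0)
ply 2, O at (0,0,1) | h2:-1=+1→(0,0,0)*
ply 3: (0,0,0) is terminal -1 (X); from (0,1,1) depth 8

value((0,1,1), X) = -1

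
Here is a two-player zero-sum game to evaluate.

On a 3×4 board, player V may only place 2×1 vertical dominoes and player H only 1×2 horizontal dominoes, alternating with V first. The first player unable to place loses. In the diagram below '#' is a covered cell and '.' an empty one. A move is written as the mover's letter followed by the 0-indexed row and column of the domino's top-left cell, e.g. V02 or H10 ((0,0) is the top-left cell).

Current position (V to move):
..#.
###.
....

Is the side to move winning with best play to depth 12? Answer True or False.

p1 V@[..#./###./....]: V03[..##/####/....]-1* V13[..#./####/...#]-1
p2 H@[..##/####/....]: H00[####/####/....]+1* H20[..##/####/##..]+1 H21[..##/####/.##.]+1 H22[..##/####/..##]+1
p3 V@[####/####/....] terminal -1; root [..#./###./....] d12

V winning at [..#./###./....]: False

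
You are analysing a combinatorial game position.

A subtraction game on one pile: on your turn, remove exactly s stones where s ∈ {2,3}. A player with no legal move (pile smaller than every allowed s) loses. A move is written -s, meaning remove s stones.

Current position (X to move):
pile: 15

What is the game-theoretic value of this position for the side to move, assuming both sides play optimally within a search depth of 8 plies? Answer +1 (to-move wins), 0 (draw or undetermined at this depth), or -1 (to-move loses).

[15] X move#1: -2:-1/13*, -3:-1/12
[13] O move#2: -2:+1/11*, -3:+1/10
[11] X move#3: -2:-1/9*, -3:-1/8
[9] O move#4: -2:-1/7, -3:+1/6*
[6] X move#5: -2:-1/4*, -3:-1/3
[4] O move#6: -2:-1/2, -3:+1/1*
[1] end (terminal -1, X#7); searched 15 to 8

value(15, X) = -1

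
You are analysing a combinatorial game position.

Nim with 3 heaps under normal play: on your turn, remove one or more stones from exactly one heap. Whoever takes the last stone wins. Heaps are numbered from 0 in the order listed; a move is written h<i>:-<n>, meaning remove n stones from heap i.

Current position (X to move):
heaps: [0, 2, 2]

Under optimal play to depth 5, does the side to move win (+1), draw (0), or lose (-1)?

value((0,2,2), X) = -1

p1 X@[(0,2,2)]: h1:-1[(0,1,2)]-1* h1:-2[(0,0,2)]-1 h2:-1[(0,2,1)]-1 h2:-2[(0,2,0)]-1
p2 O@[(0,1,2)]: h1:-1[(0,0,2)]-1 h2:-1[(0,1,1)]+1* h2:-2[(0,1,0)]-1
p3 X@[(0,1,1)]: h1:-1[(0,0,1)]-1* h2:-1[(0,1,0)]-1
p4 O@[(0,0,1)]: h2:-1[(0,0,0)]+1*
p5 X@[(0,0,0)] terminal -1; root [(0,2,2)] d5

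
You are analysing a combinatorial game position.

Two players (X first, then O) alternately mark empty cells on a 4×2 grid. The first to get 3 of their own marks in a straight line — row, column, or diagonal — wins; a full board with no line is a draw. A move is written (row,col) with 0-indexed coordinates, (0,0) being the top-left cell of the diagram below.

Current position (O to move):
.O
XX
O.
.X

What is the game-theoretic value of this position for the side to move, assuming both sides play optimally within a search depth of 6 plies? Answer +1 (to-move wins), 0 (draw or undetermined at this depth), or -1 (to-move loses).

value(.O/XX/O./.X, O) = 0

ply 1, O at .O/XX/O./.X | (0,0)=-1→OO/XX/O./.X; (2,1)=+0→.O/XX/OO/.X*; (3,0)=-1→.O/XX/O./OX
ply 2, X at .O/XX/OO/.X | (0,0)=+0→XO/XX/OO/.X*; (3,0)=+0→.O/XX/OO/XX
ply 3, O at XO/XX/OO/.X | (3,0)=+0→XO/XX/OO/OX*
ply 4: XO/XX/OO/OX is terminal +0 (X); from .O/XX/O./.X depth 6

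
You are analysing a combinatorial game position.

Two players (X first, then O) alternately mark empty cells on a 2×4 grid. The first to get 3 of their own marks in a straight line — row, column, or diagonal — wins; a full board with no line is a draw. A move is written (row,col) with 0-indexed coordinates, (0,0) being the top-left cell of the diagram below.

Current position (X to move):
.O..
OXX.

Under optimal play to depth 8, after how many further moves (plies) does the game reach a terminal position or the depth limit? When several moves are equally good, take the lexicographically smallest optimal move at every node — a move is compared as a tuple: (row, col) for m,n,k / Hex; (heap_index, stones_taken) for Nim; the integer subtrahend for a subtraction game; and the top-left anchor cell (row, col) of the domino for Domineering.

[.O../OXX.] X move#1: (0,0):+0/XO../OXX., (0,2):+0/.OX./OXX., (0,3):+0/.O.X/OXX., (1,3):+1/.O../OXXX*
[.O../OXXX] end (terminal -1, O#2); searched .O../OXX. to 8

PV length from [.O../OXX.]: 1 ply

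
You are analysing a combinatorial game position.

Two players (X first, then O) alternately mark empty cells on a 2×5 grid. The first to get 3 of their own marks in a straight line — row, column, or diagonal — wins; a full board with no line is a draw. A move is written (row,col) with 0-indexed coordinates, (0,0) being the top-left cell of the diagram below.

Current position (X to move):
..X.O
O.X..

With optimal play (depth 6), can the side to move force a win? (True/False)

X winning at [..X.O/O.X..]: True

[..X.O/O.X..] X move#1: (0,0):+1/X.X.O/O.X..*, (0,1):+1/.XX.O/O.X.., (0,3):+1/..XXO/O.X.., (1,1):+1/..X.O/OXX.., (1,3):+1/..X.O/O.XX., (1,4):+1/..X.O/O.X.X
[X.X.O/O.X..] O move#2: (0,1):-1/XOX.O/O.X..*, (0,3):-1/X.XOO/O.X.., (1,1):-1/X.X.O/OOX.., (1,3):-1/X.X.O/O.XO., (1,4):-1/X.X.O/O.X.O
[XOX.O/O.X..] X move#3: (0,3):+0/XOXXO/O.X.., (1,1):+0/XOX.O/OXX.., (1,3):+1/XOX.O/O.XX.*, (1,4):+0/XOX.O/O.X.X
[XOX.O/O.XX.] O move#4: (0,3):-1/XOXOO/O.XX.*, (1,1):-1/XOX.O/OOXX., (1,4):-1/XOX.O/O.XXO
[XOXOO/O.XX.] X move#5: (1,1):+1/XOXOO/OXXX.*, (1,4):+1/XOXOO/O.XXX
[XOXOO/OXXX.] end (terminal -1, O#6); searched ..X.O/O.X.. to 6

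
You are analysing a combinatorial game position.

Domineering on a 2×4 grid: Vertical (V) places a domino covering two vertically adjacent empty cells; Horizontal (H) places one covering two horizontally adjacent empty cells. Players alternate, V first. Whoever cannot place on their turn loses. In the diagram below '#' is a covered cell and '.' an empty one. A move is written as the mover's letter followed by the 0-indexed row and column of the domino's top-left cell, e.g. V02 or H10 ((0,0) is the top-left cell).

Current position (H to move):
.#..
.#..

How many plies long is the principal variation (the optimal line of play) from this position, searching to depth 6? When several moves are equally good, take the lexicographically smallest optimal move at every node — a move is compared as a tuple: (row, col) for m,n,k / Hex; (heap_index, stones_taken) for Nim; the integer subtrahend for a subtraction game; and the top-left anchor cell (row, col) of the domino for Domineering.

PV length from [.#../.#..]: 3 plies

ply 1, H at .#../.#.. | H02=+1→.###/.#..*; H12=+1→.#../.###
ply 2, V at .###/.#.. | V00=-1→####/##..*
ply 3, H at ####/##.. | H12=+1→####/####*
ply 4: ####/#### is terminal -1 (V); from .#../.#.. depth 6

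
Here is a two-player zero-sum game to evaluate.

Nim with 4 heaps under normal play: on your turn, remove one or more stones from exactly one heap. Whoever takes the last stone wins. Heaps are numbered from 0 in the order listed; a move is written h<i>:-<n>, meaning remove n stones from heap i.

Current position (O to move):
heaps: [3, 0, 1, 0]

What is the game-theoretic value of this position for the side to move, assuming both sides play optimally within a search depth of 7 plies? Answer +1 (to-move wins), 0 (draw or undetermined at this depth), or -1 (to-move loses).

value((3,0,1,0), O) = +1

[(3,0,1,0)] O move#1: h0:-1:-1/(2,0,1,0), h0:-2:+1/(1,0,1,0)*, h0:-3:-1/(0,0,1,0), h2:-1:-1/(3,0,0,0)
[(1,0,1,0)] X move#2: h0:-1:-1/(0,0,1,0)*, h2:-1:-1/(1,0,0,0)
[(0,0,1,0)] O move#3: h2:-1:+1/(0,0,0,0)*
[(0,0,0,0)] end (terminal -1, X#4); searched (3,0,1,0) to 7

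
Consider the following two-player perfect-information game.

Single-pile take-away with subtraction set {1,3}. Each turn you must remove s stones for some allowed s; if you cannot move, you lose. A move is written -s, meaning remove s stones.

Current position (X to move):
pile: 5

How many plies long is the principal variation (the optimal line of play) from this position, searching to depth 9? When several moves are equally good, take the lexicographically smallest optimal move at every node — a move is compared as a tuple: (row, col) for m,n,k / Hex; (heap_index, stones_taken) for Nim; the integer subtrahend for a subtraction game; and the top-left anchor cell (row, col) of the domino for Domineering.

PV length from [5]: 5 plies

[5] X move#1: -1:+1/4*, -3:+1/2
[4] O move#2: -1:-1/3*, -3:-1/1
[3] X move#3: -1:+1/2*, -3:+1/0
[2] O move#4: -1:-1/1*
[1] X move#5: -1:+1/0*
[0] end (terminal -1, O#6); searched 5 to 9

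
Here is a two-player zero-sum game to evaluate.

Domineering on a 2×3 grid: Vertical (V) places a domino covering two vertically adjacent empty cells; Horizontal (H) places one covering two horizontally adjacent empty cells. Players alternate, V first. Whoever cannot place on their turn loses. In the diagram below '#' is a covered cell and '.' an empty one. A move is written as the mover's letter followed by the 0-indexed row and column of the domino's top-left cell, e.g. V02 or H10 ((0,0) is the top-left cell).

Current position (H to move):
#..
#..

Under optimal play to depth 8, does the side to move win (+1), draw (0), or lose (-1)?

value(#../#.., H) = +1

ply 1, H at #../#.. | H01=+1→###/#..*; H11=+1→#../###
ply 2: ###/#.. is terminal -1 (V); from #../#.. depth 8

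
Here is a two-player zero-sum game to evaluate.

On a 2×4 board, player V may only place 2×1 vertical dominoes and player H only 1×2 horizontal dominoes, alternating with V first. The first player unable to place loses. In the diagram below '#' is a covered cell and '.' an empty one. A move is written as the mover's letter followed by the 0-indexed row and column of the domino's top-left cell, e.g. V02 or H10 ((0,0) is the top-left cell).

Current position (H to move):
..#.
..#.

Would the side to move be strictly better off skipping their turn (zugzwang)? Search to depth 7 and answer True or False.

zugzwang(..#./..#., H) = False

ply 1, H at ..#./..#. | H00=+1→###./..#.*; H10=+1→..#./###.
ply 2, V at ###./..#. | V03=-1→####/..##*
ply 3, H at ####/..## | H10=+1→####/####*
ply 4: ####/#### is terminal -1 (V); from ..#./..#. depth 7
suppose H passes — search the same position with V to move:
pass> ply 1, V at ..#./..#. | V00=+1→#.#./#.#.*; V01=+1→.##./.##.; V03=-1→..##/..##
pass> ply 2: #.#./#.#. is terminal -1 (H); from ..#./..#. depth 7
for H: play +1, pass -1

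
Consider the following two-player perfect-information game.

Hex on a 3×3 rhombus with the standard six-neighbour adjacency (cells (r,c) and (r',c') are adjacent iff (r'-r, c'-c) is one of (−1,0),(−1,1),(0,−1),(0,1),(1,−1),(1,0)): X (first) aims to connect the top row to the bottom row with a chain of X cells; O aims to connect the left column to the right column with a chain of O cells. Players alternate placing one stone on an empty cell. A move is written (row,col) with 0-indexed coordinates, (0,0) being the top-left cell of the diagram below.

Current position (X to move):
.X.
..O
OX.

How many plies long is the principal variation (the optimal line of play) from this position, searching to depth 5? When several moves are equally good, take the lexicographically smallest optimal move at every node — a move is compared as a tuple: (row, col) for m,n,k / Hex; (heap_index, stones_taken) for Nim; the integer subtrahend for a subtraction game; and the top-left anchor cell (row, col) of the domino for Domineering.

p1 X@[.X./..O/OX.]: (0,0)[XX./..O/OX.]-1 (0,2)[.XX/..O/OX.]-1 (1,0)[.X./X.O/OX.]-1 (1,1)[.X./.XO/OX.]+1* (2,2)[.X./..O/OXX]-1
p2 O@[.X./.XO/OX.] terminal -1; root [.X./..O/OX.] d5

PV length from [.X./..O/OX.]: 1 ply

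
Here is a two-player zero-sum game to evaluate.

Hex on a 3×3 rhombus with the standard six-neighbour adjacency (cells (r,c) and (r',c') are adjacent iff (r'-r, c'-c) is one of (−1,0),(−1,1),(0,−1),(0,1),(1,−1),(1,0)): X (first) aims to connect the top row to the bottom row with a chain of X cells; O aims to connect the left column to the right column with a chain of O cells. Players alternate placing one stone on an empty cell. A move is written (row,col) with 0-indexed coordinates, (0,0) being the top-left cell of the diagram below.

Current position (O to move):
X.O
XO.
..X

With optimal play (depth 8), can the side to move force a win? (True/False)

ply 1, O at X.O/XO./..X | (0,1)=-1→XOO/XO./..X; (1,2)=-1→X.O/XOO/..X; (2,0)=+1→X.O/XO./O.X*; (2,1)=-1→X.O/XO./.OX
ply 2: X.O/XO./O.X is terminal -1 (X); from X.O/XO./..X depth 8

O winning at [X.O/XO./..X]: True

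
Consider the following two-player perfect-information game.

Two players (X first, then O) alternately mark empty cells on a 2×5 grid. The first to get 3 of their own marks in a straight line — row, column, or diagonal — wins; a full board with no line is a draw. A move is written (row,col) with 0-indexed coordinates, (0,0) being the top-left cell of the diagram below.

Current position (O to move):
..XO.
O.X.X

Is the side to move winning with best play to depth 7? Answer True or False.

ply 1, O at ..XO./O.X.X | (0,0)=-1→O.XO./O.X.X; (0,1)=-1→.OXO./O.X.X; (0,4)=-1→..XOO/O.X.X; (1,1)=-1→..XO./OOX.X; (1,3)=+0→..XO./O.XOX*
ply 2, X at ..XO./O.XOX | (0,0)=+0→X.XO./O.XOX*; (0,1)=+0→.XXO./O.XOX; (0,4)=+0→..XOX/O.XOX; (1,1)=+0→..XO./OXXOX
ply 3, O at X.XO./O.XOX | (0,1)=+0→XOXO./O.XOX*; (0,4)=-1→X.XOO/O.XOX; (1,1)=-1→X.XO./OOXOX
ply 4, X at XOXO./O.XOX | (0,4)=+0→XOXOX/O.XOX*; (1,1)=+0→XOXO./OXXOX
ply 5, O at XOXOX/O.XOX | (1,1)=+0→XOXOX/OOXOX*
ply 6: XOXOX/OOXOX is terminal +0 (X); from ..XO./O.X.X depth 7

O winning at [..XO./O.X.X]: False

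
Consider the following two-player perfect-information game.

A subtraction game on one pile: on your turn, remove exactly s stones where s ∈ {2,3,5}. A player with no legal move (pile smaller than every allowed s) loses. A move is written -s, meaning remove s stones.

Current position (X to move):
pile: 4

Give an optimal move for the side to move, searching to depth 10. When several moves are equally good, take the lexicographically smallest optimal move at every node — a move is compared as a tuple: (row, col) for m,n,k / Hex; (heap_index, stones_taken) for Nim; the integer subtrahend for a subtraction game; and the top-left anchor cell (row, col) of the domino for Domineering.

[4] X move#1: -2:-1/2, -3:+1/1*
[1] end (terminal -1, O#2); searched 4 to 10

X's best at [4]: -3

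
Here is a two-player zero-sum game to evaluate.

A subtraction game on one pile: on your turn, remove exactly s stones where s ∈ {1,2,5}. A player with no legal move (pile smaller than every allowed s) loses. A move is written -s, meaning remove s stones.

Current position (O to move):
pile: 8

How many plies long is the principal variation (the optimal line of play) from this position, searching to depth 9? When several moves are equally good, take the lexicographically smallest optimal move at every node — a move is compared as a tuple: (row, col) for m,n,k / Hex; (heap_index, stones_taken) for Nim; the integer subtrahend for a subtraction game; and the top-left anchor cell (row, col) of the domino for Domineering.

PV length from [8]: 5 plies

p1 O@[8]: -1[7]-1 -2[6]+1* -5[3]+1
p2 X@[6]: -1[5]-1* -2[4]-1 -5[1]-1
p3 O@[5]: -1[4]-1 -2[3]+1* -5[0]+1
p4 X@[3]: -1[2]-1* -2[1]-1
p5 O@[2]: -1[1]-1 -2[0]+1*
p6 X@[0] terminal -1; root [8] d9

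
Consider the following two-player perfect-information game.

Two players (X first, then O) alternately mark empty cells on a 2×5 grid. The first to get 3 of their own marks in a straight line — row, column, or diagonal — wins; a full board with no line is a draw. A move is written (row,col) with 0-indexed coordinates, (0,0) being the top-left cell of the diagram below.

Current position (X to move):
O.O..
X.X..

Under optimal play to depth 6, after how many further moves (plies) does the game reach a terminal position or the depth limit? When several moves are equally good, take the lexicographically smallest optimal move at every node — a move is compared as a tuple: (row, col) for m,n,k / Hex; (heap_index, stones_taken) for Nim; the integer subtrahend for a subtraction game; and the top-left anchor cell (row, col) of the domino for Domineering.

PV length from [O.O../X.X..]: 1 ply

ply 1, X at O.O../X.X.. | (0,1)=+0→OXO../X.X..; (0,3)=-1→O.OX./X.X..; (0,4)=-1→O.O.X/X.X..; (1,1)=+1→O.O../XXX..*; (1,3)=-1→O.O../X.XX.; (1,4)=-1→O.O../X.X.X
ply 2: O.O../XXX.. is terminal -1 (O); from O.O../X.X.. depth 6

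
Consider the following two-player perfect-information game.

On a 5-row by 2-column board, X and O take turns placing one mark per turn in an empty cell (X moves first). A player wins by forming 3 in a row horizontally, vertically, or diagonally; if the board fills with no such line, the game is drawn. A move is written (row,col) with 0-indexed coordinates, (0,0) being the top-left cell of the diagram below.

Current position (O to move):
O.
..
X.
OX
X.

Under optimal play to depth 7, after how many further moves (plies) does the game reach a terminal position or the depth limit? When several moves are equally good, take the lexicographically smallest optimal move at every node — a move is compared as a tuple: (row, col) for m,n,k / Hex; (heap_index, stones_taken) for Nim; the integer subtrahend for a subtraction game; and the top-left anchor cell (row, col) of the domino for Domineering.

p1 O@[O./../X./OX/X.]: (0,1)[OO/../X./OX/X.]-1 (1,0)[O./O./X./OX/X.]-1 (1,1)[O./.O/X./OX/X.]+0* (2,1)[O./../XO/OX/X.]+0 (4,1)[O./../X./OX/XO]+0
p2 X@[O./.O/X./OX/X.]: (0,1)[OX/.O/X./OX/X.]+0* (1,0)[O./XO/X./OX/X.]+0 (2,1)[O./.O/XX/OX/X.]+0 (4,1)[O./.O/X./OX/XX]+0
p3 O@[OX/.O/X./OX/X.]: (1,0)[OX/OO/X./OX/X.]+0* (2,1)[OX/.O/XO/OX/X.]+0 (4,1)[OX/.O/X./OX/XO]+0
p4 X@[OX/OO/X./OX/X.]: (2,1)[OX/OO/XX/OX/X.]+0* (4,1)[OX/OO/X./OX/XX]+0
p5 O@[OX/OO/XX/OX/X.]: (4,1)[OX/OO/XX/OX/XO]+0*
p6 X@[OX/OO/XX/OX/XO] terminal +0; root [O./../X./OX/X.] d7

PV length from [O./../X./OX/X.]: 5 plies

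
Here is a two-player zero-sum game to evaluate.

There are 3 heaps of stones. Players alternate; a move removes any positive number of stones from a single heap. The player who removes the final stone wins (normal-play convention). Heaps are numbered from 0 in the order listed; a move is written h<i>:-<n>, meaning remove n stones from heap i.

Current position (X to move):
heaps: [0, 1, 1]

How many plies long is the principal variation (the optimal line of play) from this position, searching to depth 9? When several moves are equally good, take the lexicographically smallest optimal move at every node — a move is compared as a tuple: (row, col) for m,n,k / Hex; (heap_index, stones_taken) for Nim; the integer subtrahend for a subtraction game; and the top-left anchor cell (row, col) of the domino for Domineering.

p1 X@[(0,1,1)]: h1:-1[(0,0,1)]-1* h2:-1[(0,1,0)]-1
p2 O@[(0,0,1)]: h2:-1[(0,0,0)]+1*
p3 X@[(0,0,0)] terminal -1; root [(0,1,1)] d9

PV length from [(0,1,1)]: 2 plies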